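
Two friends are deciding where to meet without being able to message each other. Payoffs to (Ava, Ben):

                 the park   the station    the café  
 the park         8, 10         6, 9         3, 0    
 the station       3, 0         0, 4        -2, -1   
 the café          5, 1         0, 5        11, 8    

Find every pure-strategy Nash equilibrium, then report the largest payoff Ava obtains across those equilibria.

11

Both the park is a pure NE (Ava: 8 ≥ 5; Ben: 10 ≥ 9). Ava gets 8.
Both the café is a pure NE (Ava: 11 ≥ 3; Ben: 8 ≥ 5). Ava gets 11.
Every other cell has a profitable deviation for at least one player. Highest of {8, 11} is 11.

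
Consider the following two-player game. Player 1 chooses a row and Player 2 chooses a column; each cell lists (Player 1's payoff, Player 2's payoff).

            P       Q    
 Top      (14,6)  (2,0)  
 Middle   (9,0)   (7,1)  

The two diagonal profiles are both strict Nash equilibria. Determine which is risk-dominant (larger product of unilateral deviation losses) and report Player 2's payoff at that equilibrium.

6

At (Top, P): Player 1 loses 14 − 9 = 5 by deviating; Player 2 loses 6 − 0 = 6. Product = 5·6 = 30.
At (Middle, Q): Player 1 loses 7 − 2 = 5 by deviating; Player 2 loses 1 − 0 = 1. Product = 5·1 = 5.
30 > 5, so (Top, P) is risk-dominant. Player 2's payoff there is 6.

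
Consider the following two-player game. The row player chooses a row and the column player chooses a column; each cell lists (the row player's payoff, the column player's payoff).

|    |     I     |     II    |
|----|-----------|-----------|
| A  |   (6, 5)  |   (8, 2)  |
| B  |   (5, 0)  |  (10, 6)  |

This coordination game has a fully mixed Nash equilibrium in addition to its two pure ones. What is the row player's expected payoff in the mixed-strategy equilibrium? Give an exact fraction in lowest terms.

20/3

The column player mixes with probability q on I, chosen so the row player is indifferent: 6q + 8(1−q) = 5q + 10(1−q) gives q = 2/3.
The row player's expected payoff (from either row, since indifferent) is 6·2/3 + 8·1/3 = 20/3.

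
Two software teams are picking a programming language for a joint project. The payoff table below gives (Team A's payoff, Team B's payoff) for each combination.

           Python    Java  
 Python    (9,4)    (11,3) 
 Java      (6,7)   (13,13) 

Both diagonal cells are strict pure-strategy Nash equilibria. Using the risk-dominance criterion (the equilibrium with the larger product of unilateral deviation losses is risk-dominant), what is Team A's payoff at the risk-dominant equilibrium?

13

At both Python: Team A loses 9 − 6 = 3 by deviating; Team B loses 4 − 3 = 1. Product = 3·1 = 3.
At both Java: Team A loses 13 − 11 = 2 by deviating; Team B loses 13 − 7 = 6. Product = 2·6 = 12.
12 > 3, so both Java is risk-dominant. Team A's payoff there is 13.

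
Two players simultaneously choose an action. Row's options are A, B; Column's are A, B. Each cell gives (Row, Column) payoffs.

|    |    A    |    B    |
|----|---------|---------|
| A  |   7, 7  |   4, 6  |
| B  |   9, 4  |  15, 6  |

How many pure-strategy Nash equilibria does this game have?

Both B: Row gets 15 (best alternative 4); Column gets 6 (best alternative 4). Neither deviates — NE.
Both A is not a NE: Row would switch to B (9 > 7).
No other cell survives both best-response checks, so there is 1 pure NE.

1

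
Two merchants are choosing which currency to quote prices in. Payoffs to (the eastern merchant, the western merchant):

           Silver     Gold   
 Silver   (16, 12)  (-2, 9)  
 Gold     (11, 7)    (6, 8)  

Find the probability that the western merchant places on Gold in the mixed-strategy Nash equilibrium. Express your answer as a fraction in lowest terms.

The western merchant's mix q on Silver must make the eastern merchant indifferent between Silver and Gold.
The eastern merchant's payoff from Silver: 16q + (-2)(1−q). From Gold: 11q + 6(1−q).
Set equal: 5q = 8(1−q) → q = 8/13.
Probability on Gold is 1 − 8/13 = 5/13.

5/13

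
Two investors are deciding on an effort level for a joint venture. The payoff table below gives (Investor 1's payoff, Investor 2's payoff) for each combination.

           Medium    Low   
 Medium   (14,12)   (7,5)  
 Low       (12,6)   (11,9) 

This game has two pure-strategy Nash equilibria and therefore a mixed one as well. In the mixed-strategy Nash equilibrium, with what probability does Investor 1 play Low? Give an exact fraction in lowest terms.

7/10

Investor 1's mix p on Medium must make Investor 2 indifferent between Medium and Low.
Investor 2's payoff from Medium: 12p + 6(1−p). From Low: 5p + 9(1−p).
Set equal: 7p = 3(1−p) → p = 3/10.
Probability on Low is 1 − 3/10 = 7/10.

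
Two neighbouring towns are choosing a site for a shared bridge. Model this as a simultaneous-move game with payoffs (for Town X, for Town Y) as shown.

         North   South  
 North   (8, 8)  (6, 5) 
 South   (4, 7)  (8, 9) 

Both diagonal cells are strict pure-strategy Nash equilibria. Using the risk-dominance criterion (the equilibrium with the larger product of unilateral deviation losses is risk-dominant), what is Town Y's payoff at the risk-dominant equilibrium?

8

At both North: Town X loses 8 − 4 = 4 by deviating; Town Y loses 8 − 5 = 3. Product = 4·3 = 12.
At both South: Town X loses 8 − 6 = 2 by deviating; Town Y loses 9 − 7 = 2. Product = 2·2 = 4.
12 > 4, so both North is risk-dominant. Town Y's payoff there is 8.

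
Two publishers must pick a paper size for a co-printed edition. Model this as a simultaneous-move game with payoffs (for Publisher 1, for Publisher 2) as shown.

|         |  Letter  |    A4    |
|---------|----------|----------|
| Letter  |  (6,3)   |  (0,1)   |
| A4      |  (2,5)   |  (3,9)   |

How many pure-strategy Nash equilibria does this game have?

2

Both Letter: Publisher 1 gets 6 (best alternative 2); Publisher 2 gets 3 (best alternative 1). Neither deviates — NE.
Both A4: Publisher 1 gets 3 (best alternative 0); Publisher 2 gets 9 (best alternative 5). Neither deviates — NE.
(Letter, A4) is not a NE: Publisher 1 would switch to A4 (3 > 0).
No other cell survives both best-response checks, so there are 2 pure NE.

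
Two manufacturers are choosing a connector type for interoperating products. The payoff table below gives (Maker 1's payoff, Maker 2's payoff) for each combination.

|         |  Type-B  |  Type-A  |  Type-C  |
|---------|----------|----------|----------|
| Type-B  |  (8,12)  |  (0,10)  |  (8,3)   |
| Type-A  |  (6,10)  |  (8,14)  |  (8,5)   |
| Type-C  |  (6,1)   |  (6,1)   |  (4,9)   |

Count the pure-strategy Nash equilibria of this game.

2

Both Type-B: Maker 1 gets 8 (best alternative 6); Maker 2 gets 12 (best alternative 10). Neither deviates — NE.
Both Type-A: Maker 1 gets 8 (best alternative 6); Maker 2 gets 14 (best alternative 10). Neither deviates — NE.
Both Type-C is not a NE: Maker 1 would switch to Type-B (8 > 4).
No other cell survives both best-response checks, so there are 2 pure NE.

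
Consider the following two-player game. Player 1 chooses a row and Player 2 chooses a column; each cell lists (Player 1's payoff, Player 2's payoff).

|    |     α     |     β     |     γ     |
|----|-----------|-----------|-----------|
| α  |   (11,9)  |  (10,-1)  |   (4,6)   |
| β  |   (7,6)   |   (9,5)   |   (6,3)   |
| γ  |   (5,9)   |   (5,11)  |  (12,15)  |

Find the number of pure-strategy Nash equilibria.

2

Both α: Player 1 gets 11 (best alternative 7); Player 2 gets 9 (best alternative 6). Neither deviates — NE.
Both γ: Player 1 gets 12 (best alternative 6); Player 2 gets 15 (best alternative 11). Neither deviates — NE.
Both β is not a NE: Player 1 would switch to α (10 > 9).
No other cell survives both best-response checks, so there are 2 pure NE.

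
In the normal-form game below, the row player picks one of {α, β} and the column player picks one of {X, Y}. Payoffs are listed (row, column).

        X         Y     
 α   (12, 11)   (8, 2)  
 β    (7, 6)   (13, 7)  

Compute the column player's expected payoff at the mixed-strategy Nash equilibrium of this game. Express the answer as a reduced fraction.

13/2

The row player mixes with probability p on α, chosen so the column player is indifferent: 11p + 6(1−p) = 2p + 7(1−p) gives p = 1/10.
The column player's expected payoff is 11·1/10 + 6·9/10 = 13/2.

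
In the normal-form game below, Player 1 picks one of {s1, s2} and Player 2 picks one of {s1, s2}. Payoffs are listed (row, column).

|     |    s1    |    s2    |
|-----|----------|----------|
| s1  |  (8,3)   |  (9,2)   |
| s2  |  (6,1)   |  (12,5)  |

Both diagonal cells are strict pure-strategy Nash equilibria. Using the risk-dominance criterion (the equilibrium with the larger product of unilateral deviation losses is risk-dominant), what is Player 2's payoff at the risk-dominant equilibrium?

At both s1: Player 1 loses 8 − 6 = 2 by deviating; Player 2 loses 3 − 2 = 1. Product = 2·1 = 2.
At both s2: Player 1 loses 12 − 9 = 3 by deviating; Player 2 loses 5 − 1 = 4. Product = 3·4 = 12.
12 > 2, so both s2 is risk-dominant. Player 2's payoff there is 5.

5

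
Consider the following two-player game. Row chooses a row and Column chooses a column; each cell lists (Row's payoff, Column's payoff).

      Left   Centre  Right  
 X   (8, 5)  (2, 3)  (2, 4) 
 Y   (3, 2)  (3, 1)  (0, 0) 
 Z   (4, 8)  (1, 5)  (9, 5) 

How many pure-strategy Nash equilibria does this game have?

1

(X, Left): Row gets 8 (best alternative 4); Column gets 5 (best alternative 4). Neither deviates — NE.
(Z, Right) is not a NE: Column would switch to Left (8 > 5).
No other cell survives both best-response checks, so there is 1 pure NE.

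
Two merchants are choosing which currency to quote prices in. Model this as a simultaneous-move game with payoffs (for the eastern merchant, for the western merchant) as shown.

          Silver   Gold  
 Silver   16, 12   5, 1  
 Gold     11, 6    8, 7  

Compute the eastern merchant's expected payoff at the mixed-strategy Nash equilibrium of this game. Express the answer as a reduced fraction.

The western merchant mixes with probability q on Silver, chosen so the eastern merchant is indifferent: 16q + 5(1−q) = 11q + 8(1−q) gives q = 3/8.
The eastern merchant's expected payoff (from either row, since indifferent) is 16·3/8 + 5·5/8 = 73/8.

73/8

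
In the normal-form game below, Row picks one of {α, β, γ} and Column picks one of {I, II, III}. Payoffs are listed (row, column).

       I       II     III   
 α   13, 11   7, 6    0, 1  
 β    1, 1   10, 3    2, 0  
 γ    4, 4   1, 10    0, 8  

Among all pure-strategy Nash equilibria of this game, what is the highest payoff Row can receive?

13

(α, I) is a pure NE (Row: 13 ≥ 4; Column: 11 ≥ 6). Row gets 13.
(β, II) is a pure NE (Row: 10 ≥ 7; Column: 3 ≥ 1). Row gets 10.
Every other cell has a profitable deviation for at least one player. Highest of {13, 10} is 13.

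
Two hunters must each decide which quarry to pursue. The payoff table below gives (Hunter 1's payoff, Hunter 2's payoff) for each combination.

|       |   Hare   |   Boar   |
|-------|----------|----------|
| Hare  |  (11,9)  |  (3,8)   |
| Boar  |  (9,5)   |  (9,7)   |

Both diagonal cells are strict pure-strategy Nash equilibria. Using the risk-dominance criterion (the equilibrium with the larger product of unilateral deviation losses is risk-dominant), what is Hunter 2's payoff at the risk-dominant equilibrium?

At both Hare: Hunter 1 loses 11 − 9 = 2 by deviating; Hunter 2 loses 9 − 8 = 1. Product = 2·1 = 2.
At both Boar: Hunter 1 loses 9 − 3 = 6 by deviating; Hunter 2 loses 7 − 5 = 2. Product = 6·2 = 12.
12 > 2, so both Boar is risk-dominant. Hunter 2's payoff there is 7.

7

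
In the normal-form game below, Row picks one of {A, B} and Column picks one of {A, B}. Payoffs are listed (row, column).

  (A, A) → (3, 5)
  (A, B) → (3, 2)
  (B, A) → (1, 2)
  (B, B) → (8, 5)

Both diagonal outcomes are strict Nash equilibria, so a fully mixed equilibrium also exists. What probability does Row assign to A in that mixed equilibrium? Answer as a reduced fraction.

Row's mix p on A must make Column indifferent between A and B.
Column's payoff from A: 5p + 2(1−p). From B: 2p + 5(1−p).
Set equal: 3p = 3(1−p) → p = 3/6 = 1/2.

1/2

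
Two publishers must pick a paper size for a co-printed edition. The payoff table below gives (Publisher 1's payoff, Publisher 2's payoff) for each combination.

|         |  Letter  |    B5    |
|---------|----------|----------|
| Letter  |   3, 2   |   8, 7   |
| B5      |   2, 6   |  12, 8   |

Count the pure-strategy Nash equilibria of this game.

Both B5: Publisher 1 gets 12 (best alternative 8); Publisher 2 gets 8 (best alternative 6). Neither deviates — NE.
Both Letter is not a NE: Publisher 2 would switch to B5 (7 > 2).
No other cell survives both best-response checks, so there is 1 pure NE.

1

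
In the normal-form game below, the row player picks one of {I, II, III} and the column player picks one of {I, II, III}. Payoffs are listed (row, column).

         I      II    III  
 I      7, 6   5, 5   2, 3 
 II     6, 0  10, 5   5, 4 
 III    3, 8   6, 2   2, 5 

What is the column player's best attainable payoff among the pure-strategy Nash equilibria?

6

Both I is a pure NE (the row player: 7 ≥ 6; the column player: 6 ≥ 5). The column player gets 6.
Both II is a pure NE (the row player: 10 ≥ 6; the column player: 5 ≥ 4). The column player gets 5.
Every other cell has a profitable deviation for at least one player. Highest of {6, 5} is 6.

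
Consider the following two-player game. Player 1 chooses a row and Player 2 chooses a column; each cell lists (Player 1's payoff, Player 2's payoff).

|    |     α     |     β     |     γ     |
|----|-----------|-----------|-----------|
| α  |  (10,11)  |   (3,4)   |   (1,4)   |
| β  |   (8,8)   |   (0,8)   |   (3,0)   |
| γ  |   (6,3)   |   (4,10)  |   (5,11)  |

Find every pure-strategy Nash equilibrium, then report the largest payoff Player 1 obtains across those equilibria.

10

Both α is a pure NE (Player 1: 10 ≥ 8; Player 2: 11 ≥ 4). Player 1 gets 10.
Both γ is a pure NE (Player 1: 5 ≥ 3; Player 2: 11 ≥ 10). Player 1 gets 5.
Every other cell has a profitable deviation for at least one player. Highest of {10, 5} is 10.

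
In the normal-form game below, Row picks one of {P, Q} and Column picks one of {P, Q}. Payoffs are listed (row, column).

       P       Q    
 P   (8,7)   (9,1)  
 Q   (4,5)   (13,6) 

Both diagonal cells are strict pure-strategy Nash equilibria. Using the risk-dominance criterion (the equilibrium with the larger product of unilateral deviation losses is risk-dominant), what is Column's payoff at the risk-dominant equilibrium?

At both P: Row loses 8 − 4 = 4 by deviating; Column loses 7 − 1 = 6. Product = 4·6 = 24.
At both Q: Row loses 13 − 9 = 4 by deviating; Column loses 6 − 5 = 1. Product = 4·1 = 4.
24 > 4, so both P is risk-dominant. Column's payoff there is 7.

7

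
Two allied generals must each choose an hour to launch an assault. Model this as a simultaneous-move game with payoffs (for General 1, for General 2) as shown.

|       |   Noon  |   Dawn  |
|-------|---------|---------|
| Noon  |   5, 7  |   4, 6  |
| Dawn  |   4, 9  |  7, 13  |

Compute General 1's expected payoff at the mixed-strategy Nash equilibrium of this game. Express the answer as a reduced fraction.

General 2 mixes with probability q on Noon, chosen so General 1 is indifferent: 5q + 4(1−q) = 4q + 7(1−q) gives q = 3/4.
General 1's expected payoff (from either row, since indifferent) is 5·3/4 + 4·1/4 = 19/4.

19/4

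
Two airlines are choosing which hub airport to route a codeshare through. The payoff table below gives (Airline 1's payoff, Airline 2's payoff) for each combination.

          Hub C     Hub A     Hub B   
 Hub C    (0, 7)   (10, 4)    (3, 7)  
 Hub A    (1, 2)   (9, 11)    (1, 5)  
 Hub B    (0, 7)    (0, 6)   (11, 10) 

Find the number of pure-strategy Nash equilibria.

Both Hub B: Airline 1 gets 11 (best alternative 3); Airline 2 gets 10 (best alternative 7). Neither deviates — NE.
Both Hub A is not a NE: Airline 1 would switch to Hub C (10 > 9).
No other cell survives both best-response checks, so there is 1 pure NE.

1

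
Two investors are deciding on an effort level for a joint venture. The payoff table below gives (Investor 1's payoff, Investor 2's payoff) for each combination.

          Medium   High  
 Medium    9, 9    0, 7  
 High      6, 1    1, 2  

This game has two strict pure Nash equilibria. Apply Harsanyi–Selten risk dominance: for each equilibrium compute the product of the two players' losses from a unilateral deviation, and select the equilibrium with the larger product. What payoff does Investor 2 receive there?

At both Medium: Investor 1 loses 9 − 6 = 3 by deviating; Investor 2 loses 9 − 7 = 2. Product = 3·2 = 6.
At both High: Investor 1 loses 1 − 0 = 1 by deviating; Investor 2 loses 2 − 1 = 1. Product = 1·1 = 1.
6 > 1, so both Medium is risk-dominant. Investor 2's payoff there is 9.

9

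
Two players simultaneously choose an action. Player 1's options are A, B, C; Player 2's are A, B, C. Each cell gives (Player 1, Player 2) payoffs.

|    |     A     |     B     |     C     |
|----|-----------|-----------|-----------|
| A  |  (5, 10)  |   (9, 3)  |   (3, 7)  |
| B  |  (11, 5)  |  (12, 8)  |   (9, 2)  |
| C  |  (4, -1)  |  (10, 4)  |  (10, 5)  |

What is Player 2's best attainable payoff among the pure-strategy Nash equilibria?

Both B is a pure NE (Player 1: 12 ≥ 10; Player 2: 8 ≥ 5). Player 2 gets 8.
Both C is a pure NE (Player 1: 10 ≥ 9; Player 2: 5 ≥ 4). Player 2 gets 5.
Every other cell has a profitable deviation for at least one player. Highest of {8, 5} is 8.

8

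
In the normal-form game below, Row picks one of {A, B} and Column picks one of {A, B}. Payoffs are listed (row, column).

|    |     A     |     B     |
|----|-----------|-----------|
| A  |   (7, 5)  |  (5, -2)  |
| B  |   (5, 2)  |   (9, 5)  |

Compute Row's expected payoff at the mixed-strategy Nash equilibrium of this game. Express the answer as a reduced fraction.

19/3

Column mixes with probability q on A, chosen so Row is indifferent: 7q + 5(1−q) = 5q + 9(1−q) gives q = 2/3.
Row's expected payoff (from either row, since indifferent) is 7·2/3 + 5·1/3 = 19/3.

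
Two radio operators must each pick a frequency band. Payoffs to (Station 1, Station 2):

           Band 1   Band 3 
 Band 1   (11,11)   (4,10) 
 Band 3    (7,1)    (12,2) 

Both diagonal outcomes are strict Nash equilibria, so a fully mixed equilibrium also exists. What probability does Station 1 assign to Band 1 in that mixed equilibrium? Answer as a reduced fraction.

1/2

Station 1's mix p on Band 1 must make Station 2 indifferent between Band 1 and Band 3.
Station 2's payoff from Band 1: 11p + 1(1−p). From Band 3: 10p + 2(1−p).
Set equal: 1p = 1(1−p) → p = 1/2.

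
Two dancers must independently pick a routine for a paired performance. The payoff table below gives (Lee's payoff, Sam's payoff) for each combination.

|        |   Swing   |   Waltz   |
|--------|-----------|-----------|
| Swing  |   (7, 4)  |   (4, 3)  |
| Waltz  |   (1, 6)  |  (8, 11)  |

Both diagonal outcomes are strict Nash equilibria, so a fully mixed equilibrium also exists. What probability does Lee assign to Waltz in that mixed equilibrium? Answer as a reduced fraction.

Lee's mix p on Swing must make Sam indifferent between Swing and Waltz.
Sam's payoff from Swing: 4p + 6(1−p). From Waltz: 3p + 11(1−p).
Set equal: 1p = 5(1−p) → p = 5/6.
Probability on Waltz is 1 − 5/6 = 1/6.

1/6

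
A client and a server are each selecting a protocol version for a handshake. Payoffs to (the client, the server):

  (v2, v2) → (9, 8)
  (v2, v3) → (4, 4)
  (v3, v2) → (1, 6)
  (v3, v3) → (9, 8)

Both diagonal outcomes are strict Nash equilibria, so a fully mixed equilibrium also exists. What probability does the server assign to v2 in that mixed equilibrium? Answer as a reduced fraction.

The server's mix q on v2 must make the client indifferent between v2 and v3.
The client's payoff from v2: 9q + 4(1−q). From v3: 1q + 9(1−q).
Set equal: 8q = 5(1−q) → q = 5/13.

5/13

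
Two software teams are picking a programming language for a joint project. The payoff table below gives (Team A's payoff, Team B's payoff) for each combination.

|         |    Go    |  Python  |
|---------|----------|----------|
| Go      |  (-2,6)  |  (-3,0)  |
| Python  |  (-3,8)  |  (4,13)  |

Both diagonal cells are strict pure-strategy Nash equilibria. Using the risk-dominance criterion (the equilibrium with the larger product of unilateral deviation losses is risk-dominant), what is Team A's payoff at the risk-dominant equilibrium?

At both Go: Team A loses -2 − (-3) = 1 by deviating; Team B loses 6 − 0 = 6. Product = 1·6 = 6.
At both Python: Team A loses 4 − (-3) = 7 by deviating; Team B loses 13 − 8 = 5. Product = 7·5 = 35.
35 > 6, so both Python is risk-dominant. Team A's payoff there is 4.

4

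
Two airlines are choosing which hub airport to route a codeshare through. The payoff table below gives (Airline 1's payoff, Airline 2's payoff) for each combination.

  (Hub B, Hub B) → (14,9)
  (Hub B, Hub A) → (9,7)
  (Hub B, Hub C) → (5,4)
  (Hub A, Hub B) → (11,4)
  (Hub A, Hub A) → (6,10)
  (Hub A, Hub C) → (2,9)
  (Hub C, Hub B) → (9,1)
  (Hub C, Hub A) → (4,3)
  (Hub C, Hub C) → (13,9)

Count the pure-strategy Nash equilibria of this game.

Both Hub B: Airline 1 gets 14 (best alternative 11); Airline 2 gets 9 (best alternative 7). Neither deviates — NE.
Both Hub C: Airline 1 gets 13 (best alternative 5); Airline 2 gets 9 (best alternative 3). Neither deviates — NE.
Both Hub A is not a NE: Airline 1 would switch to Hub B (9 > 6).
No other cell survives both best-response checks, so there are 2 pure NE.

2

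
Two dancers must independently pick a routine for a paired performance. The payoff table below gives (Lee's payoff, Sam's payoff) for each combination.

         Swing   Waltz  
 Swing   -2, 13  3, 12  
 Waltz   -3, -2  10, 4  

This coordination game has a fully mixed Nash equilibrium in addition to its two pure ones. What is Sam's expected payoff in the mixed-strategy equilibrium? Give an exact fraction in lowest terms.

76/7

Lee mixes with probability p on Swing, chosen so Sam is indifferent: 13p + (-2)(1−p) = 12p + 4(1−p) gives p = 6/7.
Sam's expected payoff is 13·6/7 + (-2)·1/7 = 76/7.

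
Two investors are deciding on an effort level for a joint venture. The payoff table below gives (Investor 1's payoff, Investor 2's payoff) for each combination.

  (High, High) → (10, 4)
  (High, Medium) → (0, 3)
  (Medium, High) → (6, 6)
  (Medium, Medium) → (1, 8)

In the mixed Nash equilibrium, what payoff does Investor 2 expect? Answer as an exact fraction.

14/3

Investor 1 mixes with probability p on High, chosen so Investor 2 is indifferent: 4p + 6(1−p) = 3p + 8(1−p) gives p = 2/3.
Investor 2's expected payoff is 4·2/3 + 6·1/3 = 14/3.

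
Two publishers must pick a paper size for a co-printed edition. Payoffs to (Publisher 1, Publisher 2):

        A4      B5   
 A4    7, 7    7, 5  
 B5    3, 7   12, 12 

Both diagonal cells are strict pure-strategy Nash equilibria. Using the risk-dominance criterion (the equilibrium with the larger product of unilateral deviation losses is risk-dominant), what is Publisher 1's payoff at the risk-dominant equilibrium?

12

At both A4: Publisher 1 loses 7 − 3 = 4 by deviating; Publisher 2 loses 7 − 5 = 2. Product = 4·2 = 8.
At both B5: Publisher 1 loses 12 − 7 = 5 by deviating; Publisher 2 loses 12 − 7 = 5. Product = 5·5 = 25.
25 > 8, so both B5 is risk-dominant. Publisher 1's payoff there is 12.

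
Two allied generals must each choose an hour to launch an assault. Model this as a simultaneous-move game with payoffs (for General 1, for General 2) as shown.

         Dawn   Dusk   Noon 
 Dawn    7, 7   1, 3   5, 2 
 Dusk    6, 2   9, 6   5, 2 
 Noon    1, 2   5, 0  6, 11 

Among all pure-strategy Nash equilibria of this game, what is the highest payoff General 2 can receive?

Both Dawn is a pure NE (General 1: 7 ≥ 6; General 2: 7 ≥ 3). General 2 gets 7.
Both Dusk is a pure NE (General 1: 9 ≥ 5; General 2: 6 ≥ 2). General 2 gets 6.
Both Noon is a pure NE (General 1: 6 ≥ 5; General 2: 11 ≥ 2). General 2 gets 11.
Every other cell has a profitable deviation for at least one player. Highest of {7, 6, 11} is 11.

11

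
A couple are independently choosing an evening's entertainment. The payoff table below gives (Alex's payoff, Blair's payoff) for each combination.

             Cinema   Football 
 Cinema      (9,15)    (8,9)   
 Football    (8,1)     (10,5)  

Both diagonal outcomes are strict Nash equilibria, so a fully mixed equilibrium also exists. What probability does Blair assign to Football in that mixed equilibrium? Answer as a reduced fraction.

1/3

Blair's mix q on Cinema must make Alex indifferent between Cinema and Football.
Alex's payoff from Cinema: 9q + 8(1−q). From Football: 8q + 10(1−q).
Set equal: 1q = 2(1−q) → q = 2/3.
Probability on Football is 1 − 2/3 = 1/3.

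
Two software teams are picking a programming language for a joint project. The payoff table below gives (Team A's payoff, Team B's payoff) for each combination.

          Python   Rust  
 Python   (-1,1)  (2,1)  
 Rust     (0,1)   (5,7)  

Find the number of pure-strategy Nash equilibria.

1

Both Rust: Team A gets 5 (best alternative 2); Team B gets 7 (best alternative 1). Neither deviates — NE.
Both Python is not a NE: Team A would switch to Rust (0 > -1).
No other cell survives both best-response checks, so there is 1 pure NE.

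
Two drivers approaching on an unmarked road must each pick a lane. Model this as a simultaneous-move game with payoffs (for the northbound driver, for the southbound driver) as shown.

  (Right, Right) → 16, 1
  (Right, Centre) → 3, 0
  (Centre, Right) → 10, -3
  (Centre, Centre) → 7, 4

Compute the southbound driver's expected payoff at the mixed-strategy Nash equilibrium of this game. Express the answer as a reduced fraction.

1/2

The northbound driver mixes with probability p on Right, chosen so the southbound driver is indifferent: 1p + (-3)(1−p) = 0p + 4(1−p) gives p = 7/8.
The southbound driver's expected payoff is 1·7/8 + (-3)·1/8 = 1/2.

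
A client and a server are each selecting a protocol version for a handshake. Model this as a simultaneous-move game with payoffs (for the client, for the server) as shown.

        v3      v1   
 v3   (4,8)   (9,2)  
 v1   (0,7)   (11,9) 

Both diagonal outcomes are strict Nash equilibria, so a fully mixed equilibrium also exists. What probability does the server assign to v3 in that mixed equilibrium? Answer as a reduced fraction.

The server's mix q on v3 must make the client indifferent between v3 and v1.
The client's payoff from v3: 4q + 9(1−q). From v1: 0q + 11(1−q).
Set equal: 4q = 2(1−q) → q = 2/6 = 1/3.

1/3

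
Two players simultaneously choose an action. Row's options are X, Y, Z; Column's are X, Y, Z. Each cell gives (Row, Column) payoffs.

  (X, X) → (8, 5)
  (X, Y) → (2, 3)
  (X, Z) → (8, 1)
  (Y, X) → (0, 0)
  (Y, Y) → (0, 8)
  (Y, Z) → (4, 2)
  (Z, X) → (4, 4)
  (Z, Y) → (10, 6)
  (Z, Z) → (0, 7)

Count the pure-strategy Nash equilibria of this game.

Both X: Row gets 8 (best alternative 4); Column gets 5 (best alternative 3). Neither deviates — NE.
Both Y is not a NE: Row would switch to Z (10 > 0).
No other cell survives both best-response checks, so there is 1 pure NE.

1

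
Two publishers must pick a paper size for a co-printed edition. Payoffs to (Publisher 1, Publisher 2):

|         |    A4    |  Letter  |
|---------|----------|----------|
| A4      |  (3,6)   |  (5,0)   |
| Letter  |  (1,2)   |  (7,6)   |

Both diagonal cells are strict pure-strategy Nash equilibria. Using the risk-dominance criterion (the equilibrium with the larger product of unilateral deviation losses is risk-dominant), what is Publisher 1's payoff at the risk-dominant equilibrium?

At both A4: Publisher 1 loses 3 − 1 = 2 by deviating; Publisher 2 loses 6 − 0 = 6. Product = 2·6 = 12.
At both Letter: Publisher 1 loses 7 − 5 = 2 by deviating; Publisher 2 loses 6 − 2 = 4. Product = 2·4 = 8.
12 > 8, so both A4 is risk-dominant. Publisher 1's payoff there is 3.

3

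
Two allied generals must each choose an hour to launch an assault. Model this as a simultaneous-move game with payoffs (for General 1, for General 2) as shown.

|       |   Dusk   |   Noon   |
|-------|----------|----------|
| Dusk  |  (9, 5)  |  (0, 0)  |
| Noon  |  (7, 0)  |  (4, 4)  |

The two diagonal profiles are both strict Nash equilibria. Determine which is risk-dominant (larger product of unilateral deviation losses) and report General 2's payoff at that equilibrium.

4

At both Dusk: General 1 loses 9 − 7 = 2 by deviating; General 2 loses 5 − 0 = 5. Product = 2·5 = 10.
At both Noon: General 1 loses 4 − 0 = 4 by deviating; General 2 loses 4 − 0 = 4. Product = 4·4 = 16.
16 > 10, so both Noon is risk-dominant. General 2's payoff there is 4.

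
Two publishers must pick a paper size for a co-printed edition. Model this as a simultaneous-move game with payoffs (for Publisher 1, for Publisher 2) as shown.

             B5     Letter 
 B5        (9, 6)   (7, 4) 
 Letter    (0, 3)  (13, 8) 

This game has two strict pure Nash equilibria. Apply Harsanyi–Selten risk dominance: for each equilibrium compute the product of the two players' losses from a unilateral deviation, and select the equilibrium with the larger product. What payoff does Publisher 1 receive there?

At both B5: Publisher 1 loses 9 − 0 = 9 by deviating; Publisher 2 loses 6 − 4 = 2. Product = 9·2 = 18.
At both Letter: Publisher 1 loses 13 − 7 = 6 by deviating; Publisher 2 loses 8 − 3 = 5. Product = 6·5 = 30.
30 > 18, so both Letter is risk-dominant. Publisher 1's payoff there is 13.

13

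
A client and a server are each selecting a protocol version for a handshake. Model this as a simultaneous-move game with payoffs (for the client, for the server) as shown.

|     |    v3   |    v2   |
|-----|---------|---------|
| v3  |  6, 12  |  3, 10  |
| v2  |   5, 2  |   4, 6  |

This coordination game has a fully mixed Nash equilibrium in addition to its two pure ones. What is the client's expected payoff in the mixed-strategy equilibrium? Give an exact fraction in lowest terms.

9/2

The server mixes with probability q on v3, chosen so the client is indifferent: 6q + 3(1−q) = 5q + 4(1−q) gives q = 1/2.
The client's expected payoff (from either row, since indifferent) is 6·1/2 + 3·1/2 = 9/2.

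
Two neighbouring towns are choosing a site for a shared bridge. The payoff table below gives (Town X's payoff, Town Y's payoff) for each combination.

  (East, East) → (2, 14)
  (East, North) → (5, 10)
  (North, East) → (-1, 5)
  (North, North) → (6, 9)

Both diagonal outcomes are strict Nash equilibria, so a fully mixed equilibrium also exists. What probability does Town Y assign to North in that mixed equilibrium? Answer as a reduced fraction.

3/4

Town Y's mix q on East must make Town X indifferent between East and North.
Town X's payoff from East: 2q + 5(1−q). From North: (-1)q + 6(1−q).
Set equal: 3q = 1(1−q) → q = 1/4.
Probability on North is 1 − 1/4 = 3/4.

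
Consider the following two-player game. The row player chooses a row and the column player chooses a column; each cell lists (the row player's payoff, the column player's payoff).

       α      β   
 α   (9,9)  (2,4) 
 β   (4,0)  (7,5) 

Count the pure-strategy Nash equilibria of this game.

2

Both α: the row player gets 9 (best alternative 4); the column player gets 9 (best alternative 4). Neither deviates — NE.
Both β: the row player gets 7 (best alternative 2); the column player gets 5 (best alternative 0). Neither deviates — NE.
(α, β) is not a NE: the row player would switch to β (7 > 2).
No other cell survives both best-response checks, so there are 2 pure NE.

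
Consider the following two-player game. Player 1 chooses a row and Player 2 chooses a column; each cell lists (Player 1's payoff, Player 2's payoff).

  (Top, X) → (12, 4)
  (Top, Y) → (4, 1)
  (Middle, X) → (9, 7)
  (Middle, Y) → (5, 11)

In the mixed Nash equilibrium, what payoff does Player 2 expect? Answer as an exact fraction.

37/7

Player 1 mixes with probability p on Top, chosen so Player 2 is indifferent: 4p + 7(1−p) = 1p + 11(1−p) gives p = 4/7.
Player 2's expected payoff is 4·4/7 + 7·3/7 = 37/7.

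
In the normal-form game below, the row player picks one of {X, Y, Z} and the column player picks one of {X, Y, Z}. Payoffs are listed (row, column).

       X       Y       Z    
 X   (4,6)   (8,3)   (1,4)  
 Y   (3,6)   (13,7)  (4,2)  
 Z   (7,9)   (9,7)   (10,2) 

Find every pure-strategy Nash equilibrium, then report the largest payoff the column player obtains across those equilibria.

9

Both Y is a pure NE (the row player: 13 ≥ 9; the column player: 7 ≥ 6). The column player gets 7.
(Z, X) is a pure NE (the row player: 7 ≥ 4; the column player: 9 ≥ 7). The column player gets 9.
Every other cell has a profitable deviation for at least one player. Highest of {7, 9} is 9.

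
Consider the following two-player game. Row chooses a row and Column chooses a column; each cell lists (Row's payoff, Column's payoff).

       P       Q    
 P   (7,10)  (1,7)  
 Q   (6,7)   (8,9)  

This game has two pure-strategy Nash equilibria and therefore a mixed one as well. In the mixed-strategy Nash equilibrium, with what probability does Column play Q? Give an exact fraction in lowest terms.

1/8

Column's mix q on P must make Row indifferent between P and Q.
Row's payoff from P: 7q + 1(1−q). From Q: 6q + 8(1−q).
Set equal: 1q = 7(1−q) → q = 7/8.
Probability on Q is 1 − 7/8 = 1/8.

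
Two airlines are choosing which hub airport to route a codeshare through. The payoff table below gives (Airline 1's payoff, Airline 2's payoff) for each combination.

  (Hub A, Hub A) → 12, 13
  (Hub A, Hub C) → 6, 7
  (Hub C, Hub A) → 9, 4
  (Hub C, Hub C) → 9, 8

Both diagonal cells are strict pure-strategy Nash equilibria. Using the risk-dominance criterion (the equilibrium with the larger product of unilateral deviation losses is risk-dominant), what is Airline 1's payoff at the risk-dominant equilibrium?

12

At both Hub A: Airline 1 loses 12 − 9 = 3 by deviating; Airline 2 loses 13 − 7 = 6. Product = 3·6 = 18.
At both Hub C: Airline 1 loses 9 − 6 = 3 by deviating; Airline 2 loses 8 − 4 = 4. Product = 3·4 = 12.
18 > 12, so both Hub A is risk-dominant. Airline 1's payoff there is 12.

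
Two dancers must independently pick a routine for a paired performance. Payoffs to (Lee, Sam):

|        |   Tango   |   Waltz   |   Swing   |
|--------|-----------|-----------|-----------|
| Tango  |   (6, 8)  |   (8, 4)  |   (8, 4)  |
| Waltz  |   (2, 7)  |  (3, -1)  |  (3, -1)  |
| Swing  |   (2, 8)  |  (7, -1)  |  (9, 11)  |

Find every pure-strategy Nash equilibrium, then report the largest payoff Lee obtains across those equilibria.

Both Tango is a pure NE (Lee: 6 ≥ 2; Sam: 8 ≥ 4). Lee gets 6.
Both Swing is a pure NE (Lee: 9 ≥ 8; Sam: 11 ≥ 8). Lee gets 9.
Every other cell has a profitable deviation for at least one player. Highest of {6, 9} is 9.

9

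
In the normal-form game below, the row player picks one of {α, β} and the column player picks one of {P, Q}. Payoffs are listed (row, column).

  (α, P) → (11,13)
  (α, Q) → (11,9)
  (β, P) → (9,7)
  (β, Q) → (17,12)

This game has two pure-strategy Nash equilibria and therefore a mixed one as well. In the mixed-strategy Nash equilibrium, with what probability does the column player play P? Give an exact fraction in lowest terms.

3/4

The column player's mix q on P must make the row player indifferent between α and β.
The row player's payoff from α: 11q + 11(1−q). From β: 9q + 17(1−q).
Set equal: 2q = 6(1−q) → q = 6/8 = 3/4.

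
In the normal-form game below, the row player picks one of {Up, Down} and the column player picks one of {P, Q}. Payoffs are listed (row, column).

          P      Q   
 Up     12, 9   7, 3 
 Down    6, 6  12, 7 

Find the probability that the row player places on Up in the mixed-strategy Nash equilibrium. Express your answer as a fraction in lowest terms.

1/7

The row player's mix p on Up must make the column player indifferent between P and Q.
The column player's payoff from P: 9p + 6(1−p). From Q: 3p + 7(1−p).
Set equal: 6p = 1(1−p) → p = 1/7.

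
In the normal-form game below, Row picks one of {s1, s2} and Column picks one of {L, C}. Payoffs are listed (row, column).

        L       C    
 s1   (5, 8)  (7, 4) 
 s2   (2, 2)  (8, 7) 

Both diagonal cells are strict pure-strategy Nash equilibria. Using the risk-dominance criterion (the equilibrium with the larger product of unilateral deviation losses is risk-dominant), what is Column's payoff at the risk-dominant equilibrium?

8

At (s1, L): Row loses 5 − 2 = 3 by deviating; Column loses 8 − 4 = 4. Product = 3·4 = 12.
At (s2, C): Row loses 8 − 7 = 1 by deviating; Column loses 7 − 2 = 5. Product = 1·5 = 5.
12 > 5, so (s1, L) is risk-dominant. Column's payoff there is 8.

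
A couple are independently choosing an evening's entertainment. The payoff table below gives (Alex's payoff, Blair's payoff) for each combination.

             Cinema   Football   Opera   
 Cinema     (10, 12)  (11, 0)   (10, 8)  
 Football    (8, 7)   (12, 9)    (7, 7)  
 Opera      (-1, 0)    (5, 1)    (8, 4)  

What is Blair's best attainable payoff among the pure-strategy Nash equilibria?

Both Cinema is a pure NE (Alex: 10 ≥ 8; Blair: 12 ≥ 8). Blair gets 12.
Both Football is a pure NE (Alex: 12 ≥ 11; Blair: 9 ≥ 7). Blair gets 9.
Every other cell has a profitable deviation for at least one player. Highest of {12, 9} is 12.

12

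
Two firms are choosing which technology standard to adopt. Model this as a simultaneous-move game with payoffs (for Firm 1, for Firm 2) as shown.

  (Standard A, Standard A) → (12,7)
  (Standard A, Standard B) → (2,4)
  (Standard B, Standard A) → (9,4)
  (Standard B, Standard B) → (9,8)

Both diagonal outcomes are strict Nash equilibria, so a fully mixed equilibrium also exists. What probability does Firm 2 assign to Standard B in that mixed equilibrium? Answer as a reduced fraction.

Firm 2's mix q on Standard A must make Firm 1 indifferent between Standard A and Standard B.
Firm 1's payoff from Standard A: 12q + 2(1−q). From Standard B: 9q + 9(1−q).
Set equal: 3q = 7(1−q) → q = 7/10.
Probability on Standard B is 1 − 7/10 = 3/10.

3/10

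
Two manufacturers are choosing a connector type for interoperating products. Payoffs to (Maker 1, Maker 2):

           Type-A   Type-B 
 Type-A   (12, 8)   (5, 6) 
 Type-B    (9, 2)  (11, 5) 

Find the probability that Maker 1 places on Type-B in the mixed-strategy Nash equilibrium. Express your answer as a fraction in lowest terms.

Maker 1's mix p on Type-A must make Maker 2 indifferent between Type-A and Type-B.
Maker 2's payoff from Type-A: 8p + 2(1−p). From Type-B: 6p + 5(1−p).
Set equal: 2p = 3(1−p) → p = 3/5.
Probability on Type-B is 1 − 3/5 = 2/5.

2/5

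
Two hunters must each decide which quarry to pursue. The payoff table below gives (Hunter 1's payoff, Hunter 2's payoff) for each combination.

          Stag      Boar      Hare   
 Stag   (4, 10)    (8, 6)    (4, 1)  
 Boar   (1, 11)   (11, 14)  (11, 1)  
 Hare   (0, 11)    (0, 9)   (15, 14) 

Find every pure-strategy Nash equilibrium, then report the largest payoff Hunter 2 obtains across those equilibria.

Both Stag is a pure NE (Hunter 1: 4 ≥ 1; Hunter 2: 10 ≥ 6). Hunter 2 gets 10.
Both Boar is a pure NE (Hunter 1: 11 ≥ 8; Hunter 2: 14 ≥ 11). Hunter 2 gets 14.
Both Hare is a pure NE (Hunter 1: 15 ≥ 11; Hunter 2: 14 ≥ 11). Hunter 2 gets 14.
Every other cell has a profitable deviation for at least one player. Highest of {10, 14, 14} is 14.

14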